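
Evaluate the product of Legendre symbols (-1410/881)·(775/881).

By multiplicativity, (-1410·775/881) = (-1410/881)·(775/881).
First factor (-1410/881):
(-1410/881)
  = (352/881)    [-1410 ≡ 352 mod 881]
  = (11/881)    [881 ≡ 1 mod 8 ⇒ (2/881)^5 = +1]
  = (881/11)    [QR: 881 ≡ 1 mod 4, sign kept]
  = (1/11)    [881 ≡ 1 mod 11]
  = 1    [(1/11) = 1]
Second factor (775/881):
(775/881)
  = (881/775)    [QR: 881 ≡ 1 mod 4, sign kept]
  = (106/775)    [881 ≡ 106 mod 775]
  = (53/775)    [775 ≡ 7 mod 8 ⇒ (2/775) = +1]
  = (775/53)    [QR: 53 ≡ 1 mod 4, sign kept]
  = (33/53)    [775 ≡ 33 mod 53]
  = (53/33)    [QR: 33 ≡ 1 mod 4, sign kept]
  = (20/33)    [53 ≡ 20 mod 33]
  = (5/33)    [33 ≡ 1 mod 8 ⇒ (2/33)^2 = +1]
  = (33/5)    [QR: 5 ≡ 1 mod 4, sign kept]
  = (3/5)    [33 ≡ 3 mod 5]
  = (5/3)    [QR: 5 ≡ 1 mod 4, sign kept]
  = (2/3)    [5 ≡ 2 mod 3]
  = -(1/3)    [3 ≡ 3 mod 8 ⇒ (2/3) = -1]
  = -1    [(1/3) = 1]
Product: (1)·(-1) = -1.

-1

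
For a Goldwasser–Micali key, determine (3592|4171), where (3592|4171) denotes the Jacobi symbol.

1

(3592|4171)
  = -(449|4171)    [4171 ≡ 3 mod 8 ⇒ (2|4171)^3 = -1]
  = -(4171|449)    [QR: 449 ≡ 1 mod 4, sign kept]
  = -(130|449)    [4171 ≡ 130 mod 449]
  = -(65|449)    [449 ≡ 1 mod 8 ⇒ (2|449) = +1]
  = -(449|65)    [QR: 65 ≡ 1 mod 4, sign kept]
  = -(59|65)    [449 ≡ 59 mod 65]
  = -(65|59)    [QR: 65 ≡ 1 mod 4, sign kept]
  = -(6|59)    [65 ≡ 6 mod 59]
  = (3|59)    [59 ≡ 3 mod 8 ⇒ (2|59) = -1]
  = -(59|3)    [QR: both ≡ 3 mod 4, sign flips]
  = -(2|3)    [59 ≡ 2 mod 3]
  = (1|3)    [3 ≡ 3 mod 8 ⇒ (2|3) = -1]
  = 1    [(1|3) = 1]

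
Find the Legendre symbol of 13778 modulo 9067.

(13778/9067)
  = (4711/9067)    [13778 ≡ 4711 mod 9067]
  = -(9067/4711)    [QR: both ≡ 3 mod 4, sign flips]
  = -(4356/4711)    [9067 ≡ 4356 mod 4711]
  = -(1089/4711)    [4711 ≡ 7 mod 8 ⇒ (2/4711)^2 = +1]
  = -(4711/1089)    [QR: 1089 ≡ 1 mod 4, sign kept]
  = -(355/1089)    [4711 ≡ 355 mod 1089]
  = -(1089/355)    [QR: 1089 ≡ 1 mod 4, sign kept]
  = -(24/355)    [1089 ≡ 24 mod 355]
  = (3/355)    [355 ≡ 3 mod 8 ⇒ (2/355)^3 = -1]
  = -(355/3)    [QR: both ≡ 3 mod 4, sign flips]
  = -(1/3)    [355 ≡ 1 mod 3]
  = -1    [(1/3) = 1]

-1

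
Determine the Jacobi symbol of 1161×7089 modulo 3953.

-1

By multiplicativity, (1161·7089 / 3953) = (1161 / 3953)·(7089 / 3953).
First factor (1161 / 3953):
(1161 / 3953)
  = (3953 / 1161)    [QR: 1161 ≡ 1 mod 4, sign kept]
  = (470 / 1161)    [3953 ≡ 470 mod 1161]
  = (235 / 1161)    [1161 ≡ 1 mod 8 ⇒ (2 / 1161) = +1]
  = (1161 / 235)    [QR: 1161 ≡ 1 mod 4, sign kept]
  = (221 / 235)    [1161 ≡ 221 mod 235]
  = (235 / 221)    [QR: 221 ≡ 1 mod 4, sign kept]
  = (14 / 221)    [235 ≡ 14 mod 221]
  = -(7 / 221)    [221 ≡ 5 mod 8 ⇒ (2 / 221) = -1]
  = -(221 / 7)    [QR: 221 ≡ 1 mod 4, sign kept]
  = -(4 / 7)    [221 ≡ 4 mod 7]
  = -(1 / 7)    [7 ≡ 7 mod 8 ⇒ (2 / 7)^2 = +1]
  = -1    [(1 / 7) = 1]
Second factor (7089 / 3953):
(7089 / 3953)
  = (3136 / 3953)    [7089 ≡ 3136 mod 3953]
  = (49 / 3953)    [3953 ≡ 1 mod 8 ⇒ (2 / 3953)^6 = +1]
  = (3953 / 49)    [QR: 49 ≡ 1 mod 4, sign kept]
  = (33 / 49)    [3953 ≡ 33 mod 49]
  = (49 / 33)    [QR: 33 ≡ 1 mod 4, sign kept]
  = (16 / 33)    [49 ≡ 16 mod 33]
  = (1 / 33)    [33 ≡ 1 mod 8 ⇒ (2 / 33)^4 = +1]
  = 1    [(1 / 33) = 1]
Product: (-1)·(1) = -1.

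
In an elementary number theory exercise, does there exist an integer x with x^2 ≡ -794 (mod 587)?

Reduce the numerator: -794 ≡ 380 (mod 587), so (-794|587) = (380|587).
Factor out 2: 380 = 2^2·95. Since 587 ≡ 3 (mod 8), (2|587) = -1, and (2|587)^2 = +1. Now have (95|587).
Both 95 ≡ 3 and 587 ≡ 3 (mod 4), so reciprocity gives (95|587) = -(587|95). Reduce: 587 ≡ 17 (mod 95). Now have -(17|95).
17 ≡ 1 (mod 4), so quadratic reciprocity gives (17|95) = (95|17). Reduce: 95 ≡ 10 (mod 17). Now have -(10|17).
Factor out 2: 10 = 2·5. Since 17 ≡ 1 (mod 8), (2|17) = +1. Now have -(5|17).
5 ≡ 1 (mod 4), so quadratic reciprocity gives (5|17) = (17|5). Reduce: 17 ≡ 2 (mod 5). Now have -(2|5).
Factor out 2: 2 = 2. Since 5 ≡ 5 (mod 8), (2|5) = -1. Now have (1|5).
(1|5) = 1. Collecting the sign factors: 1.
(-794|587) = 1, and 587 is prime, so -794 is a quadratic residue mod 587.

yes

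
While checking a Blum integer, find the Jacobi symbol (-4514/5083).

-1

Pull out -1: (-4514/5083) = (-1/5083)·(4514/5083). Since 5083 ≡ 3 (mod 4), (-1/5083) = -1. Now have -(4514/5083).
Factor out 2: 4514 = 2·2257. Since 5083 ≡ 3 (mod 8), (2/5083) = -1. Now have (2257/5083).
2257 ≡ 1 (mod 4), so quadratic reciprocity gives (2257/5083) = (5083/2257). Reduce: 5083 ≡ 569 (mod 2257). Now have (569/2257).
569 ≡ 1 (mod 4), so quadratic reciprocity gives (569/2257) = (2257/569). Reduce: 2257 ≡ 550 (mod 569). Now have (550/569).
Factor out 2: 550 = 2·275. Since 569 ≡ 1 (mod 8), (2/569) = +1. Now have (275/569).
569 ≡ 1 (mod 4), so quadratic reciprocity gives (275/569) = (569/275). Reduce: 569 ≡ 19 (mod 275). Now have (19/275).
Both 19 ≡ 3 and 275 ≡ 3 (mod 4), so reciprocity gives (19/275) = -(275/19). Reduce: 275 ≡ 9 (mod 19). Now have -(9/19).
9 ≡ 1 (mod 4), so quadratic reciprocity gives (9/19) = (19/9). Reduce: 19 ≡ 1 (mod 9). Now have -(1/9).
(1/9) = 1. Collecting the sign factors: -1.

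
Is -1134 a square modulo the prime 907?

Reduce the numerator: -1134 ≡ 680 (mod 907), so (-1134/907) = (680/907).
Factor out 2: 680 = 2^3·85. Since 907 ≡ 3 (mod 8), (2/907) = -1, and (2/907)^3 = -1. Now have -(85/907).
85 ≡ 1 (mod 4), so quadratic reciprocity gives (85/907) = (907/85). Reduce: 907 ≡ 57 (mod 85). Now have -(57/85).
57 ≡ 1 (mod 4), so quadratic reciprocity gives (57/85) = (85/57). Reduce: 85 ≡ 28 (mod 57). Now have -(28/57).
Factor out 2: 28 = 2^2·7. Since 57 ≡ 1 (mod 8), (2/57) = +1, and (2/57)^2 = +1. Now have -(7/57).
57 ≡ 1 (mod 4), so quadratic reciprocity gives (7/57) = (57/7). Reduce: 57 ≡ 1 (mod 7). Now have -(1/7).
(1/7) = 1. Collecting the sign factors: -1.
(-1134/907) = -1, and 907 is prime, so -1134 is not a quadratic residue mod 907.

no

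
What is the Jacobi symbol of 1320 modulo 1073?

(1320/1073)
  = (247/1073)    [1320 ≡ 247 mod 1073]
  = (1073/247)    [QR: 1073 ≡ 1 mod 4, sign kept]
  = (85/247)    [1073 ≡ 85 mod 247]
  = (247/85)    [QR: 85 ≡ 1 mod 4, sign kept]
  = (77/85)    [247 ≡ 77 mod 85]
  = (85/77)    [QR: 77 ≡ 1 mod 4, sign kept]
  = (8/77)    [85 ≡ 8 mod 77]
  = -(1/77)    [77 ≡ 5 mod 8 ⇒ (2/77)^3 = -1]
  = -1    [(1/77) = 1]

-1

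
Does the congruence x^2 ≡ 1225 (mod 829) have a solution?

yes

(1225/829)
  = (396/829)    [1225 ≡ 396 mod 829]
  = (99/829)    [829 ≡ 5 mod 8 ⇒ (2/829)^2 = +1]
  = (829/99)    [QR: 829 ≡ 1 mod 4, sign kept]
  = (37/99)    [829 ≡ 37 mod 99]
  = (99/37)    [QR: 37 ≡ 1 mod 4, sign kept]
  = (25/37)    [99 ≡ 25 mod 37]
  = (37/25)    [QR: 25 ≡ 1 mod 4, sign kept]
  = (12/25)    [37 ≡ 12 mod 25]
  = (3/25)    [25 ≡ 1 mod 8 ⇒ (2/25)^2 = +1]
  = (25/3)    [QR: 25 ≡ 1 mod 4, sign kept]
  = (1/3)    [25 ≡ 1 mod 3]
  = 1    [(1/3) = 1]
The Legendre symbol is 1, so x^2 ≡ 1225 (mod 829) has solution.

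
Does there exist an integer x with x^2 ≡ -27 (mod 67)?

Pull out -1: (-27/67) = (-1/67)·(27/67). Since 67 ≡ 3 (mod 4), (-1/67) = -1. Now have -(27/67).
Both 27 ≡ 3 and 67 ≡ 3 (mod 4), so reciprocity gives (27/67) = -(67/27). Reduce: 67 ≡ 13 (mod 27). Now have (13/27).
13 ≡ 1 (mod 4), so quadratic reciprocity gives (13/27) = (27/13). Reduce: 27 ≡ 1 (mod 13). Now have (1/13).
(1/13) = 1. Collecting the sign factors: 1.
The Legendre symbol is 1, so x^2 ≡ -27 (mod 67) has solution.

yes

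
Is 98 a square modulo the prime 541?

(98/541)
  = -(49/541)    [541 ≡ 5 mod 8 ⇒ (2/541) = -1]
  = -(541/49)    [QR: 49 ≡ 1 mod 4, sign kept]
  = -(2/49)    [541 ≡ 2 mod 49]
  = -(1/49)    [49 ≡ 1 mod 8 ⇒ (2/49) = +1]
  = -1    [(1/49) = 1]
The Legendre symbol is -1, so x^2 ≡ 98 (mod 541) has no solution.

no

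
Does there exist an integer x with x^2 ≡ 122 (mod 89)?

no

(122/89)
  = (33/89)    [122 ≡ 33 mod 89]
  = (89/33)    [QR: 33 ≡ 1 mod 4, sign kept]
  = (23/33)    [89 ≡ 23 mod 33]
  = (33/23)    [QR: 33 ≡ 1 mod 4, sign kept]
  = (10/23)    [33 ≡ 10 mod 23]
  = (5/23)    [23 ≡ 7 mod 8 ⇒ (2/23) = +1]
  = (23/5)    [QR: 5 ≡ 1 mod 4, sign kept]
  = (3/5)    [23 ≡ 3 mod 5]
  = (5/3)    [QR: 5 ≡ 1 mod 4, sign kept]
  = (2/3)    [5 ≡ 2 mod 3]
  = -(1/3)    [3 ≡ 3 mod 8 ⇒ (2/3) = -1]
  = -1    [(1/3) = 1]
The Legendre symbol is -1, so x^2 ≡ 122 (mod 89) has no solution.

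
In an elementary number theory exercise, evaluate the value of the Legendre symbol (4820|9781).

(4820|9781)
  = (1205|9781)    [9781 ≡ 5 mod 8 ⇒ (2|9781)^2 = +1]
  = (9781|1205)    [QR: 1205 ≡ 1 mod 4, sign kept]
  = (141|1205)    [9781 ≡ 141 mod 1205]
  = (1205|141)    [QR: 141 ≡ 1 mod 4, sign kept]
  = (77|141)    [1205 ≡ 77 mod 141]
  = (141|77)    [QR: 77 ≡ 1 mod 4, sign kept]
  = (64|77)    [141 ≡ 64 mod 77]
  = (1|77)    [77 ≡ 5 mod 8 ⇒ (2|77)^6 = +1]
  = 1    [(1|77) = 1]

1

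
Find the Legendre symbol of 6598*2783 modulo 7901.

1

By multiplicativity, (6598·2783/7901) = (6598/7901)·(2783/7901).
First factor (6598/7901):
(6598/7901)
  = -(3299/7901)    [7901 ≡ 5 mod 8 ⇒ (2/7901) = -1]
  = -(7901/3299)    [QR: 7901 ≡ 1 mod 4, sign kept]
  = -(1303/3299)    [7901 ≡ 1303 mod 3299]
  = (3299/1303)    [QR: both ≡ 3 mod 4, sign flips]
  = (693/1303)    [3299 ≡ 693 mod 1303]
  = (1303/693)    [QR: 693 ≡ 1 mod 4, sign kept]
  = (610/693)    [1303 ≡ 610 mod 693]
  = -(305/693)    [693 ≡ 5 mod 8 ⇒ (2/693) = -1]
  = -(693/305)    [QR: 305 ≡ 1 mod 4, sign kept]
  = -(83/305)    [693 ≡ 83 mod 305]
  = -(305/83)    [QR: 305 ≡ 1 mod 4, sign kept]
  = -(56/83)    [305 ≡ 56 mod 83]
  = (7/83)    [83 ≡ 3 mod 8 ⇒ (2/83)^3 = -1]
  = -(83/7)    [QR: both ≡ 3 mod 4, sign flips]
  = -(6/7)    [83 ≡ 6 mod 7]
  = -(3/7)    [7 ≡ 7 mod 8 ⇒ (2/7) = +1]
  = (7/3)    [QR: both ≡ 3 mod 4, sign flips]
  = (1/3)    [7 ≡ 1 mod 3]
  = 1    [(1/3) = 1]
Second factor (2783/7901):
(2783/7901)
  = (7901/2783)    [QR: 7901 ≡ 1 mod 4, sign kept]
  = (2335/2783)    [7901 ≡ 2335 mod 2783]
  = -(2783/2335)    [QR: both ≡ 3 mod 4, sign flips]
  = -(448/2335)    [2783 ≡ 448 mod 2335]
  = -(7/2335)    [2335 ≡ 7 mod 8 ⇒ (2/2335)^6 = +1]
  = (2335/7)    [QR: both ≡ 3 mod 4, sign flips]
  = (4/7)    [2335 ≡ 4 mod 7]
  = (1/7)    [7 ≡ 7 mod 8 ⇒ (2/7)^2 = +1]
  = 1    [(1/7) = 1]
Product: (1)·(1) = 1.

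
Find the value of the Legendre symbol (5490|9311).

Factor out 2: 5490 = 2·2745. Since 9311 ≡ 7 (mod 8), (2|9311) = +1. Now have (2745|9311).
2745 ≡ 1 (mod 4), so quadratic reciprocity gives (2745|9311) = (9311|2745). Reduce: 9311 ≡ 1076 (mod 2745). Now have (1076|2745).
Factor out 2: 1076 = 2^2·269. Since 2745 ≡ 1 (mod 8), (2|2745) = +1, and (2|2745)^2 = +1. Now have (269|2745).
269 ≡ 1 (mod 4), so quadratic reciprocity gives (269|2745) = (2745|269). Reduce: 2745 ≡ 55 (mod 269). Now have (55|269).
269 ≡ 1 (mod 4), so quadratic reciprocity gives (55|269) = (269|55). Reduce: 269 ≡ 49 (mod 55). Now have (49|55).
49 ≡ 1 (mod 4), so quadratic reciprocity gives (49|55) = (55|49). Reduce: 55 ≡ 6 (mod 49). Now have (6|49).
Factor out 2: 6 = 2·3. Since 49 ≡ 1 (mod 8), (2|49) = +1. Now have (3|49).
49 ≡ 1 (mod 4), so quadratic reciprocity gives (3|49) = (49|3). Reduce: 49 ≡ 1 (mod 3). Now have (1|3).
(1|3) = 1. Collecting the sign factors: 1.

1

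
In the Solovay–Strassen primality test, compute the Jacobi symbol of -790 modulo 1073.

Reduce the numerator: -790 ≡ 283 (mod 1073), so (-790 / 1073) = (283 / 1073).
1073 ≡ 1 (mod 4), so quadratic reciprocity gives (283 / 1073) = (1073 / 283). Reduce: 1073 ≡ 224 (mod 283). Now have (224 / 283).
Factor out 2: 224 = 2^5·7. Since 283 ≡ 3 (mod 8), (2 / 283) = -1, and (2 / 283)^5 = -1. Now have -(7 / 283).
Both 7 ≡ 3 and 283 ≡ 3 (mod 4), so reciprocity gives (7 / 283) = -(283 / 7). Reduce: 283 ≡ 3 (mod 7). Now have (3 / 7).
Both 3 ≡ 3 and 7 ≡ 3 (mod 4), so reciprocity gives (3 / 7) = -(7 / 3). Reduce: 7 ≡ 1 (mod 3). Now have -(1 / 3).
(1 / 3) = 1. Collecting the sign factors: -1.

-1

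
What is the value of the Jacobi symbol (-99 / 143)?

0

Reduce the numerator: -99 ≡ 44 (mod 143), so (-99 / 143) = (44 / 143).
Factor out 2: 44 = 2^2·11. Since 143 ≡ 7 (mod 8), (2 / 143) = +1, and (2 / 143)^2 = +1. Now have (11 / 143).
Both 11 ≡ 3 and 143 ≡ 3 (mod 4), so reciprocity gives (11 / 143) = -(143 / 11). Reduce: 143 ≡ 0 (mod 11). Now have -(0 / 11).
The numerator is now 0 with denominator 11 > 1: the symbol is 0.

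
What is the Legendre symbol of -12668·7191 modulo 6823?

By multiplicativity, (-12668·7191/6823) = (-12668/6823)·(7191/6823).
First factor (-12668/6823):
Reduce the numerator: -12668 ≡ 978 (mod 6823), so (-12668/6823) = (978/6823).
Factor out 2: 978 = 2·489. Since 6823 ≡ 7 (mod 8), (2/6823) = +1. Now have (489/6823).
489 ≡ 1 (mod 4), so quadratic reciprocity gives (489/6823) = (6823/489). Reduce: 6823 ≡ 466 (mod 489). Now have (466/489).
Factor out 2: 466 = 2·233. Since 489 ≡ 1 (mod 8), (2/489) = +1. Now have (233/489).
233 ≡ 1 (mod 4), so quadratic reciprocity gives (233/489) = (489/233). Reduce: 489 ≡ 23 (mod 233). Now have (23/233).
233 ≡ 1 (mod 4), so quadratic reciprocity gives (23/233) = (233/23). Reduce: 233 ≡ 3 (mod 23). Now have (3/23).
Both 3 ≡ 3 and 23 ≡ 3 (mod 4), so reciprocity gives (3/23) = -(23/3). Reduce: 23 ≡ 2 (mod 3). Now have -(2/3).
Factor out 2: 2 = 2. Since 3 ≡ 3 (mod 8), (2/3) = -1. Now have (1/3).
(1/3) = 1. Collecting the sign factors: 1.
Second factor (7191/6823):
Reduce the numerator: 7191 ≡ 368 (mod 6823), so (7191/6823) = (368/6823).
Factor out 2: 368 = 2^4·23. Since 6823 ≡ 7 (mod 8), (2/6823) = +1, and (2/6823)^4 = +1. Now have (23/6823).
Both 23 ≡ 3 and 6823 ≡ 3 (mod 4), so reciprocity gives (23/6823) = -(6823/23). Reduce: 6823 ≡ 15 (mod 23). Now have -(15/23).
Both 15 ≡ 3 and 23 ≡ 3 (mod 4), so reciprocity gives (15/23) = -(23/15). Reduce: 23 ≡ 8 (mod 15). Now have (8/15).
Factor out 2: 8 = 2^3. Since 15 ≡ 7 (mod 8), (2/15) = +1, and (2/15)^3 = +1. Now have (1/15).
(1/15) = 1. Collecting the sign factors: 1.
Product: (1)·(1) = 1.

1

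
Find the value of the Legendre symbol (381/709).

1

(381/709)
  = (709/381)    [QR: 381 ≡ 1 mod 4, sign kept]
  = (328/381)    [709 ≡ 328 mod 381]
  = -(41/381)    [381 ≡ 5 mod 8 ⇒ (2/381)^3 = -1]
  = -(381/41)    [QR: 41 ≡ 1 mod 4, sign kept]
  = -(12/41)    [381 ≡ 12 mod 41]
  = -(3/41)    [41 ≡ 1 mod 8 ⇒ (2/41)^2 = +1]
  = -(41/3)    [QR: 41 ≡ 1 mod 4, sign kept]
  = -(2/3)    [41 ≡ 2 mod 3]
  = (1/3)    [3 ≡ 3 mod 8 ⇒ (2/3) = -1]
  = 1    [(1/3) = 1]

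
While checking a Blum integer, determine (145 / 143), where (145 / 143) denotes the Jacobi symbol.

Reduce the numerator: 145 ≡ 2 (mod 143), so (145 / 143) = (2 / 143).
Factor out 2: 2 = 2. Since 143 ≡ 7 (mod 8), (2 / 143) = +1. Now have (1 / 143).
(1 / 143) = 1. Collecting the sign factors: 1.

1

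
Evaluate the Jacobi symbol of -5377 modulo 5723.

-1

(-5377|5723)
  = -(5377|5723)    [5723 ≡ 3 mod 4 ⇒ (-1|5723) = -1]
  = -(5723|5377)    [QR: 5377 ≡ 1 mod 4, sign kept]
  = -(346|5377)    [5723 ≡ 346 mod 5377]
  = -(173|5377)    [5377 ≡ 1 mod 8 ⇒ (2|5377) = +1]
  = -(5377|173)    [QR: 173 ≡ 1 mod 4, sign kept]
  = -(14|173)    [5377 ≡ 14 mod 173]
  = (7|173)    [173 ≡ 5 mod 8 ⇒ (2|173) = -1]
  = (173|7)    [QR: 173 ≡ 1 mod 4, sign kept]
  = (5|7)    [173 ≡ 5 mod 7]
  = (7|5)    [QR: 5 ≡ 1 mod 4, sign kept]
  = (2|5)    [7 ≡ 2 mod 5]
  = -(1|5)    [5 ≡ 5 mod 8 ⇒ (2|5) = -1]
  = -1    [(1|5) = 1]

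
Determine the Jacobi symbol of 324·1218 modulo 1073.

0

By multiplicativity, (324·1218 / 1073) = (324 / 1073)·(1218 / 1073).
First factor (324 / 1073):
Factor out 2: 324 = 2^2·81. Since 1073 ≡ 1 (mod 8), (2 / 1073) = +1, and (2 / 1073)^2 = +1. Now have (81 / 1073).
81 ≡ 1 (mod 4), so quadratic reciprocity gives (81 / 1073) = (1073 / 81). Reduce: 1073 ≡ 20 (mod 81). Now have (20 / 81).
Factor out 2: 20 = 2^2·5. Since 81 ≡ 1 (mod 8), (2 / 81) = +1, and (2 / 81)^2 = +1. Now have (5 / 81).
5 ≡ 1 (mod 4), so quadratic reciprocity gives (5 / 81) = (81 / 5). Reduce: 81 ≡ 1 (mod 5). Now have (1 / 5).
(1 / 5) = 1. Collecting the sign factors: 1.
Second factor (1218 / 1073):
Reduce the numerator: 1218 ≡ 145 (mod 1073), so (1218 / 1073) = (145 / 1073).
145 ≡ 1 (mod 4), so quadratic reciprocity gives (145 / 1073) = (1073 / 145). Reduce: 1073 ≡ 58 (mod 145). Now have (58 / 145).
Factor out 2: 58 = 2·29. Since 145 ≡ 1 (mod 8), (2 / 145) = +1. Now have (29 / 145).
29 ≡ 1 (mod 4), so quadratic reciprocity gives (29 / 145) = (145 / 29). Reduce: 145 ≡ 0 (mod 29). Now have (0 / 29).
The numerator is now 0 with denominator 29 > 1: the symbol is 0.
Product: (1)·(0) = 0.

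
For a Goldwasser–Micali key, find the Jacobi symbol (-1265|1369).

1

(-1265|1369)
  = (104|1369)    [-1265 ≡ 104 mod 1369]
  = (13|1369)    [1369 ≡ 1 mod 8 ⇒ (2|1369)^3 = +1]
  = (1369|13)    [QR: 13 ≡ 1 mod 4, sign kept]
  = (4|13)    [1369 ≡ 4 mod 13]
  = (1|13)    [13 ≡ 5 mod 8 ⇒ (2|13)^2 = +1]
  = 1    [(1|13) = 1]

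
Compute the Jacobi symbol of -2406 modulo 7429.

Reduce the numerator: -2406 ≡ 5023 (mod 7429), so (-2406/7429) = (5023/7429).
7429 ≡ 1 (mod 4), so quadratic reciprocity gives (5023/7429) = (7429/5023). Reduce: 7429 ≡ 2406 (mod 5023). Now have (2406/5023).
Factor out 2: 2406 = 2·1203. Since 5023 ≡ 7 (mod 8), (2/5023) = +1. Now have (1203/5023).
Both 1203 ≡ 3 and 5023 ≡ 3 (mod 4), so reciprocity gives (1203/5023) = -(5023/1203). Reduce: 5023 ≡ 211 (mod 1203). Now have -(211/1203).
Both 211 ≡ 3 and 1203 ≡ 3 (mod 4), so reciprocity gives (211/1203) = -(1203/211). Reduce: 1203 ≡ 148 (mod 211). Now have (148/211).
Factor out 2: 148 = 2^2·37. Since 211 ≡ 3 (mod 8), (2/211) = -1, and (2/211)^2 = +1. Now have (37/211).
37 ≡ 1 (mod 4), so quadratic reciprocity gives (37/211) = (211/37). Reduce: 211 ≡ 26 (mod 37). Now have (26/37).
Factor out 2: 26 = 2·13. Since 37 ≡ 5 (mod 8), (2/37) = -1. Now have -(13/37).
13 ≡ 1 (mod 4), so quadratic reciprocity gives (13/37) = (37/13). Reduce: 37 ≡ 11 (mod 13). Now have -(11/13).
13 ≡ 1 (mod 4), so quadratic reciprocity gives (11/13) = (13/11). Reduce: 13 ≡ 2 (mod 11). Now have -(2/11).
Factor out 2: 2 = 2. Since 11 ≡ 3 (mod 8), (2/11) = -1. Now have (1/11).
(1/11) = 1. Collecting the sign factors: 1.

1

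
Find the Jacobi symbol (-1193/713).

1

(-1193/713)
  = (233/713)    [-1193 ≡ 233 mod 713]
  = (713/233)    [QR: 233 ≡ 1 mod 4, sign kept]
  = (14/233)    [713 ≡ 14 mod 233]
  = (7/233)    [233 ≡ 1 mod 8 ⇒ (2/233) = +1]
  = (233/7)    [QR: 233 ≡ 1 mod 4, sign kept]
  = (2/7)    [233 ≡ 2 mod 7]
  = (1/7)    [7 ≡ 7 mod 8 ⇒ (2/7) = +1]
  = 1    [(1/7) = 1]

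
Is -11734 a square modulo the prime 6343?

Reduce the numerator: -11734 ≡ 952 (mod 6343), so (-11734|6343) = (952|6343).
Factor out 2: 952 = 2^3·119. Since 6343 ≡ 7 (mod 8), (2|6343) = +1, and (2|6343)^3 = +1. Now have (119|6343).
Both 119 ≡ 3 and 6343 ≡ 3 (mod 4), so reciprocity gives (119|6343) = -(6343|119). Reduce: 6343 ≡ 36 (mod 119). Now have -(36|119).
Factor out 2: 36 = 2^2·9. Since 119 ≡ 7 (mod 8), (2|119) = +1, and (2|119)^2 = +1. Now have -(9|119).
9 ≡ 1 (mod 4), so quadratic reciprocity gives (9|119) = (119|9). Reduce: 119 ≡ 2 (mod 9). Now have -(2|9).
Factor out 2: 2 = 2. Since 9 ≡ 1 (mod 8), (2|9) = +1. Now have -(1|9).
(1|9) = 1. Collecting the sign factors: -1.
The Legendre symbol is -1, so x^2 ≡ -11734 (mod 6343) has no solution.

no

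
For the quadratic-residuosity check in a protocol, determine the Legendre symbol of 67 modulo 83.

Both 67 ≡ 3 and 83 ≡ 3 (mod 4), so reciprocity gives (67 / 83) = -(83 / 67). Reduce: 83 ≡ 16 (mod 67). Now have -(16 / 67).
Factor out 2: 16 = 2^4. Since 67 ≡ 3 (mod 8), (2 / 67) = -1, and (2 / 67)^4 = +1. Now have -(1 / 67).
(1 / 67) = 1. Collecting the sign factors: -1.

-1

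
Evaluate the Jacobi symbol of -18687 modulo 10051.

1

Reduce the numerator: -18687 ≡ 1415 (mod 10051), so (-18687/10051) = (1415/10051).
Both 1415 ≡ 3 and 10051 ≡ 3 (mod 4), so reciprocity gives (1415/10051) = -(10051/1415). Reduce: 10051 ≡ 146 (mod 1415). Now have -(146/1415).
Factor out 2: 146 = 2·73. Since 1415 ≡ 7 (mod 8), (2/1415) = +1. Now have -(73/1415).
73 ≡ 1 (mod 4), so quadratic reciprocity gives (73/1415) = (1415/73). Reduce: 1415 ≡ 28 (mod 73). Now have -(28/73).
Factor out 2: 28 = 2^2·7. Since 73 ≡ 1 (mod 8), (2/73) = +1, and (2/73)^2 = +1. Now have -(7/73).
73 ≡ 1 (mod 4), so quadratic reciprocity gives (7/73) = (73/7). Reduce: 73 ≡ 3 (mod 7). Now have -(3/7).
Both 3 ≡ 3 and 7 ≡ 3 (mod 4), so reciprocity gives (3/7) = -(7/3). Reduce: 7 ≡ 1 (mod 3). Now have (1/3).
(1/3) = 1. Collecting the sign factors: 1.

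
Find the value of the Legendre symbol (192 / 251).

Factor out 2: 192 = 2^6·3. Since 251 ≡ 3 (mod 8), (2 / 251) = -1, and (2 / 251)^6 = +1. Now have (3 / 251).
Both 3 ≡ 3 and 251 ≡ 3 (mod 4), so reciprocity gives (3 / 251) = -(251 / 3). Reduce: 251 ≡ 2 (mod 3). Now have -(2 / 3).
Factor out 2: 2 = 2. Since 3 ≡ 3 (mod 8), (2 / 3) = -1. Now have (1 / 3).
(1 / 3) = 1. Collecting the sign factors: 1.

1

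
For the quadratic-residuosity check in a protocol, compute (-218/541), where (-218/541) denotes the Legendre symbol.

-1

Pull out -1: (-218/541) = (-1/541)·(218/541). Since 541 ≡ 1 (mod 4), (-1/541) = +1. Now have (218/541).
Factor out 2: 218 = 2·109. Since 541 ≡ 5 (mod 8), (2/541) = -1. Now have -(109/541).
109 ≡ 1 (mod 4), so quadratic reciprocity gives (109/541) = (541/109). Reduce: 541 ≡ 105 (mod 109). Now have -(105/109).
105 ≡ 1 (mod 4), so quadratic reciprocity gives (105/109) = (109/105). Reduce: 109 ≡ 4 (mod 105). Now have -(4/105).
Factor out 2: 4 = 2^2. Since 105 ≡ 1 (mod 8), (2/105) = +1, and (2/105)^2 = +1. Now have -(1/105).
(1/105) = 1. Collecting the sign factors: -1.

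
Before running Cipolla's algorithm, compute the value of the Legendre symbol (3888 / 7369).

(3888 / 7369)
  = (243 / 7369)    [7369 ≡ 1 mod 8 ⇒ (2 / 7369)^4 = +1]
  = (7369 / 243)    [QR: 7369 ≡ 1 mod 4, sign kept]
  = (79 / 243)    [7369 ≡ 79 mod 243]
  = -(243 / 79)    [QR: both ≡ 3 mod 4, sign flips]
  = -(6 / 79)    [243 ≡ 6 mod 79]
  = -(3 / 79)    [79 ≡ 7 mod 8 ⇒ (2 / 79) = +1]
  = (79 / 3)    [QR: both ≡ 3 mod 4, sign flips]
  = (1 / 3)    [79 ≡ 1 mod 3]
  = 1    [(1 / 3) = 1]

1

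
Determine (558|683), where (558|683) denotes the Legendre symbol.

(558|683)
  = -(279|683)    [683 ≡ 3 mod 8 ⇒ (2|683) = -1]
  = (683|279)    [QR: both ≡ 3 mod 4, sign flips]
  = (125|279)    [683 ≡ 125 mod 279]
  = (279|125)    [QR: 125 ≡ 1 mod 4, sign kept]
  = (29|125)    [279 ≡ 29 mod 125]
  = (125|29)    [QR: 29 ≡ 1 mod 4, sign kept]
  = (9|29)    [125 ≡ 9 mod 29]
  = (29|9)    [QR: 9 ≡ 1 mod 4, sign kept]
  = (2|9)    [29 ≡ 2 mod 9]
  = (1|9)    [9 ≡ 1 mod 8 ⇒ (2|9) = +1]
  = 1    [(1|9) = 1]

1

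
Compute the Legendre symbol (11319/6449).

-1

Reduce the numerator: 11319 ≡ 4870 (mod 6449), so (11319/6449) = (4870/6449).
Factor out 2: 4870 = 2·2435. Since 6449 ≡ 1 (mod 8), (2/6449) = +1. Now have (2435/6449).
6449 ≡ 1 (mod 4), so quadratic reciprocity gives (2435/6449) = (6449/2435). Reduce: 6449 ≡ 1579 (mod 2435). Now have (1579/2435).
Both 1579 ≡ 3 and 2435 ≡ 3 (mod 4), so reciprocity gives (1579/2435) = -(2435/1579). Reduce: 2435 ≡ 856 (mod 1579). Now have -(856/1579).
Factor out 2: 856 = 2^3·107. Since 1579 ≡ 3 (mod 8), (2/1579) = -1, and (2/1579)^3 = -1. Now have (107/1579).
Both 107 ≡ 3 and 1579 ≡ 3 (mod 4), so reciprocity gives (107/1579) = -(1579/107). Reduce: 1579 ≡ 81 (mod 107). Now have -(81/107).
81 ≡ 1 (mod 4), so quadratic reciprocity gives (81/107) = (107/81). Reduce: 107 ≡ 26 (mod 81). Now have -(26/81).
Factor out 2: 26 = 2·13. Since 81 ≡ 1 (mod 8), (2/81) = +1. Now have -(13/81).
13 ≡ 1 (mod 4), so quadratic reciprocity gives (13/81) = (81/13). Reduce: 81 ≡ 3 (mod 13). Now have -(3/13).
13 ≡ 1 (mod 4), so quadratic reciprocity gives (3/13) = (13/3). Reduce: 13 ≡ 1 (mod 3). Now have -(1/3).
(1/3) = 1. Collecting the sign factors: -1.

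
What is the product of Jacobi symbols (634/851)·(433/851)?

By multiplicativity, (634·433/851) = (634/851)·(433/851).
First factor (634/851):
(634/851)
  = -(317/851)    [851 ≡ 3 mod 8 ⇒ (2/851) = -1]
  = -(851/317)    [QR: 317 ≡ 1 mod 4, sign kept]
  = -(217/317)    [851 ≡ 217 mod 317]
  = -(317/217)    [QR: 217 ≡ 1 mod 4, sign kept]
  = -(100/217)    [317 ≡ 100 mod 217]
  = -(25/217)    [217 ≡ 1 mod 8 ⇒ (2/217)^2 = +1]
  = -(217/25)    [QR: 25 ≡ 1 mod 4, sign kept]
  = -(17/25)    [217 ≡ 17 mod 25]
  = -(25/17)    [QR: 17 ≡ 1 mod 4, sign kept]
  = -(8/17)    [25 ≡ 8 mod 17]
  = -(1/17)    [17 ≡ 1 mod 8 ⇒ (2/17)^3 = +1]
  = -1    [(1/17) = 1]
Second factor (433/851):
(433/851)
  = (851/433)    [QR: 433 ≡ 1 mod 4, sign kept]
  = (418/433)    [851 ≡ 418 mod 433]
  = (209/433)    [433 ≡ 1 mod 8 ⇒ (2/433) = +1]
  = (433/209)    [QR: 209 ≡ 1 mod 4, sign kept]
  = (15/209)    [433 ≡ 15 mod 209]
  = (209/15)    [QR: 209 ≡ 1 mod 4, sign kept]
  = (14/15)    [209 ≡ 14 mod 15]
  = (7/15)    [15 ≡ 7 mod 8 ⇒ (2/15) = +1]
  = -(15/7)    [QR: both ≡ 3 mod 4, sign flips]
  = -(1/7)    [15 ≡ 1 mod 7]
  = -1    [(1/7) = 1]
Product: (-1)·(-1) = 1.

1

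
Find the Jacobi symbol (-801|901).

1

(-801|901)
  = (100|901)    [-801 ≡ 100 mod 901]
  = (25|901)    [901 ≡ 5 mod 8 ⇒ (2|901)^2 = +1]
  = (901|25)    [QR: 25 ≡ 1 mod 4, sign kept]
  = (1|25)    [901 ≡ 1 mod 25]
  = 1    [(1|25) = 1]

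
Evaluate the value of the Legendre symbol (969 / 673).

1

(969 / 673)
  = (296 / 673)    [969 ≡ 296 mod 673]
  = (37 / 673)    [673 ≡ 1 mod 8 ⇒ (2 / 673)^3 = +1]
  = (673 / 37)    [QR: 37 ≡ 1 mod 4, sign kept]
  = (7 / 37)    [673 ≡ 7 mod 37]
  = (37 / 7)    [QR: 37 ≡ 1 mod 4, sign kept]
  = (2 / 7)    [37 ≡ 2 mod 7]
  = (1 / 7)    [7 ≡ 7 mod 8 ⇒ (2 / 7) = +1]
  = 1    [(1 / 7) = 1]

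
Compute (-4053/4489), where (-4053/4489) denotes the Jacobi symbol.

(-4053/4489)
  = (436/4489)    [-4053 ≡ 436 mod 4489]
  = (109/4489)    [4489 ≡ 1 mod 8 ⇒ (2/4489)^2 = +1]
  = (4489/109)    [QR: 109 ≡ 1 mod 4, sign kept]
  = (20/109)    [4489 ≡ 20 mod 109]
  = (5/109)    [109 ≡ 5 mod 8 ⇒ (2/109)^2 = +1]
  = (109/5)    [QR: 5 ≡ 1 mod 4, sign kept]
  = (4/5)    [109 ≡ 4 mod 5]
  = (1/5)    [5 ≡ 5 mod 8 ⇒ (2/5)^2 = +1]
  = 1    [(1/5) = 1]

1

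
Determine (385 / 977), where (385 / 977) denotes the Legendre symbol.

385 ≡ 1 (mod 4), so quadratic reciprocity gives (385 / 977) = (977 / 385). Reduce: 977 ≡ 207 (mod 385). Now have (207 / 385).
385 ≡ 1 (mod 4), so quadratic reciprocity gives (207 / 385) = (385 / 207). Reduce: 385 ≡ 178 (mod 207). Now have (178 / 207).
Factor out 2: 178 = 2·89. Since 207 ≡ 7 (mod 8), (2 / 207) = +1. Now have (89 / 207).
89 ≡ 1 (mod 4), so quadratic reciprocity gives (89 / 207) = (207 / 89). Reduce: 207 ≡ 29 (mod 89). Now have (29 / 89).
29 ≡ 1 (mod 4), so quadratic reciprocity gives (29 / 89) = (89 / 29). Reduce: 89 ≡ 2 (mod 29). Now have (2 / 29).
Factor out 2: 2 = 2. Since 29 ≡ 5 (mod 8), (2 / 29) = -1. Now have -(1 / 29).
(1 / 29) = 1. Collecting the sign factors: -1.

-1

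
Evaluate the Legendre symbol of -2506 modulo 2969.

Reduce the numerator: -2506 ≡ 463 (mod 2969), so (-2506/2969) = (463/2969).
2969 ≡ 1 (mod 4), so quadratic reciprocity gives (463/2969) = (2969/463). Reduce: 2969 ≡ 191 (mod 463). Now have (191/463).
Both 191 ≡ 3 and 463 ≡ 3 (mod 4), so reciprocity gives (191/463) = -(463/191). Reduce: 463 ≡ 81 (mod 191). Now have -(81/191).
81 ≡ 1 (mod 4), so quadratic reciprocity gives (81/191) = (191/81). Reduce: 191 ≡ 29 (mod 81). Now have -(29/81).
29 ≡ 1 (mod 4), so quadratic reciprocity gives (29/81) = (81/29). Reduce: 81 ≡ 23 (mod 29). Now have -(23/29).
29 ≡ 1 (mod 4), so quadratic reciprocity gives (23/29) = (29/23). Reduce: 29 ≡ 6 (mod 23). Now have -(6/23).
Factor out 2: 6 = 2·3. Since 23 ≡ 7 (mod 8), (2/23) = +1. Now have -(3/23).
Both 3 ≡ 3 and 23 ≡ 3 (mod 4), so reciprocity gives (3/23) = -(23/3). Reduce: 23 ≡ 2 (mod 3). Now have (2/3).
Factor out 2: 2 = 2. Since 3 ≡ 3 (mod 8), (2/3) = -1. Now have -(1/3).
(1/3) = 1. Collecting the sign factors: -1.

-1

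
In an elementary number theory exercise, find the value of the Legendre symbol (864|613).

(864|613)
  = (251|613)    [864 ≡ 251 mod 613]
  = (613|251)    [QR: 613 ≡ 1 mod 4, sign kept]
  = (111|251)    [613 ≡ 111 mod 251]
  = -(251|111)    [QR: both ≡ 3 mod 4, sign flips]
  = -(29|111)    [251 ≡ 29 mod 111]
  = -(111|29)    [QR: 29 ≡ 1 mod 4, sign kept]
  = -(24|29)    [111 ≡ 24 mod 29]
  = (3|29)    [29 ≡ 5 mod 8 ⇒ (2|29)^3 = -1]
  = (29|3)    [QR: 29 ≡ 1 mod 4, sign kept]
  = (2|3)    [29 ≡ 2 mod 3]
  = -(1|3)    [3 ≡ 3 mod 8 ⇒ (2|3) = -1]
  = -1    [(1|3) = 1]

-1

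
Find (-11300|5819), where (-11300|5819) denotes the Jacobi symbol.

-1

(-11300|5819)
  = (338|5819)    [-11300 ≡ 338 mod 5819]
  = -(169|5819)    [5819 ≡ 3 mod 8 ⇒ (2|5819) = -1]
  = -(5819|169)    [QR: 169 ≡ 1 mod 4, sign kept]
  = -(73|169)    [5819 ≡ 73 mod 169]
  = -(169|73)    [QR: 73 ≡ 1 mod 4, sign kept]
  = -(23|73)    [169 ≡ 23 mod 73]
  = -(73|23)    [QR: 73 ≡ 1 mod 4, sign kept]
  = -(4|23)    [73 ≡ 4 mod 23]
  = -(1|23)    [23 ≡ 7 mod 8 ⇒ (2|23)^2 = +1]
  = -1    [(1|23) = 1]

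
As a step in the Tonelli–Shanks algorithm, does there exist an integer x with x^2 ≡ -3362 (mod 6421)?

no

(-3362/6421)
  = (3059/6421)    [-3362 ≡ 3059 mod 6421]
  = (6421/3059)    [QR: 6421 ≡ 1 mod 4, sign kept]
  = (303/3059)    [6421 ≡ 303 mod 3059]
  = -(3059/303)    [QR: both ≡ 3 mod 4, sign flips]
  = -(29/303)    [3059 ≡ 29 mod 303]
  = -(303/29)    [QR: 29 ≡ 1 mod 4, sign kept]
  = -(13/29)    [303 ≡ 13 mod 29]
  = -(29/13)    [QR: 13 ≡ 1 mod 4, sign kept]
  = -(3/13)    [29 ≡ 3 mod 13]
  = -(13/3)    [QR: 13 ≡ 1 mod 4, sign kept]
  = -(1/3)    [13 ≡ 1 mod 3]
  = -1    [(1/3) = 1]
(-3362/6421) = -1, and 6421 is prime, so -3362 is not a quadratic residue mod 6421.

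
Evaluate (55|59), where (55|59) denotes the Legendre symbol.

(55|59)
  = -(59|55)    [QR: both ≡ 3 mod 4, sign flips]
  = -(4|55)    [59 ≡ 4 mod 55]
  = -(1|55)    [55 ≡ 7 mod 8 ⇒ (2|55)^2 = +1]
  = -1    [(1|55) = 1]

-1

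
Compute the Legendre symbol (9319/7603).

1

(9319/7603)
  = (1716/7603)    [9319 ≡ 1716 mod 7603]
  = (429/7603)    [7603 ≡ 3 mod 8 ⇒ (2/7603)^2 = +1]
  = (7603/429)    [QR: 429 ≡ 1 mod 4, sign kept]
  = (310/429)    [7603 ≡ 310 mod 429]
  = -(155/429)    [429 ≡ 5 mod 8 ⇒ (2/429) = -1]
  = -(429/155)    [QR: 429 ≡ 1 mod 4, sign kept]
  = -(119/155)    [429 ≡ 119 mod 155]
  = (155/119)    [QR: both ≡ 3 mod 4, sign flips]
  = (36/119)    [155 ≡ 36 mod 119]
  = (9/119)    [119 ≡ 7 mod 8 ⇒ (2/119)^2 = +1]
  = (119/9)    [QR: 9 ≡ 1 mod 4, sign kept]
  = (2/9)    [119 ≡ 2 mod 9]
  = (1/9)    [9 ≡ 1 mod 8 ⇒ (2/9) = +1]
  = 1    [(1/9) = 1]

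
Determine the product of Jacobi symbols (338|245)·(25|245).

By multiplicativity, (338·25|245) = (338|245)·(25|245).
First factor (338|245):
(338|245)
  = (93|245)    [338 ≡ 93 mod 245]
  = (245|93)    [QR: 93 ≡ 1 mod 4, sign kept]
  = (59|93)    [245 ≡ 59 mod 93]
  = (93|59)    [QR: 93 ≡ 1 mod 4, sign kept]
  = (34|59)    [93 ≡ 34 mod 59]
  = -(17|59)    [59 ≡ 3 mod 8 ⇒ (2|59) = -1]
  = -(59|17)    [QR: 17 ≡ 1 mod 4, sign kept]
  = -(8|17)    [59 ≡ 8 mod 17]
  = -(1|17)    [17 ≡ 1 mod 8 ⇒ (2|17)^3 = +1]
  = -1    [(1|17) = 1]
Second factor (25|245):
(25|245)
  = (245|25)    [QR: 25 ≡ 1 mod 4, sign kept]
  = (20|25)    [245 ≡ 20 mod 25]
  = (5|25)    [25 ≡ 1 mod 8 ⇒ (2|25)^2 = +1]
  = (25|5)    [QR: 5 ≡ 1 mod 4, sign kept]
  = (0|5)    [25 ≡ 0 mod 5]
  = 0    [numerator 0, gcd > 1]
Product: (-1)·(0) = 0.

0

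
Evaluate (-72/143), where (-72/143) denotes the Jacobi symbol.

(-72/143)
  = -(72/143)    [143 ≡ 3 mod 4 ⇒ (-1/143) = -1]
  = -(9/143)    [143 ≡ 7 mod 8 ⇒ (2/143)^3 = +1]
  = -(143/9)    [QR: 9 ≡ 1 mod 4, sign kept]
  = -(8/9)    [143 ≡ 8 mod 9]
  = -(1/9)    [9 ≡ 1 mod 8 ⇒ (2/9)^3 = +1]
  = -1    [(1/9) = 1]

-1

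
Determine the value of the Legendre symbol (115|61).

Reduce the numerator: 115 ≡ 54 (mod 61), so (115|61) = (54|61).
Factor out 2: 54 = 2·27. Since 61 ≡ 5 (mod 8), (2|61) = -1. Now have -(27|61).
61 ≡ 1 (mod 4), so quadratic reciprocity gives (27|61) = (61|27). Reduce: 61 ≡ 7 (mod 27). Now have -(7|27).
Both 7 ≡ 3 and 27 ≡ 3 (mod 4), so reciprocity gives (7|27) = -(27|7). Reduce: 27 ≡ 6 (mod 7). Now have (6|7).
Factor out 2: 6 = 2·3. Since 7 ≡ 7 (mod 8), (2|7) = +1. Now have (3|7).
Both 3 ≡ 3 and 7 ≡ 3 (mod 4), so reciprocity gives (3|7) = -(7|3). Reduce: 7 ≡ 1 (mod 3). Now have -(1|3).
(1|3) = 1. Collecting the sign factors: -1.

-1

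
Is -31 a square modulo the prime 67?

yes

Pull out -1: (-31/67) = (-1/67)·(31/67). Since 67 ≡ 3 (mod 4), (-1/67) = -1. Now have -(31/67).
Both 31 ≡ 3 and 67 ≡ 3 (mod 4), so reciprocity gives (31/67) = -(67/31). Reduce: 67 ≡ 5 (mod 31). Now have (5/31).
5 ≡ 1 (mod 4), so quadratic reciprocity gives (5/31) = (31/5). Reduce: 31 ≡ 1 (mod 5). Now have (1/5).
(1/5) = 1. Collecting the sign factors: 1.
The Legendre symbol is 1, so x^2 ≡ -31 (mod 67) has solution.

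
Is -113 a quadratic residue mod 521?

(-113/521)
  = (408/521)    [-113 ≡ 408 mod 521]
  = (51/521)    [521 ≡ 1 mod 8 ⇒ (2/521)^3 = +1]
  = (521/51)    [QR: 521 ≡ 1 mod 4, sign kept]
  = (11/51)    [521 ≡ 11 mod 51]
  = -(51/11)    [QR: both ≡ 3 mod 4, sign flips]
  = -(7/11)    [51 ≡ 7 mod 11]
  = (11/7)    [QR: both ≡ 3 mod 4, sign flips]
  = (4/7)    [11 ≡ 4 mod 7]
  = (1/7)    [7 ≡ 7 mod 8 ⇒ (2/7)^2 = +1]
  = 1    [(1/7) = 1]
(-113/521) = 1, and 521 is prime, so -113 is a quadratic residue mod 521.

yes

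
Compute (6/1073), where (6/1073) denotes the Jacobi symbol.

(6/1073)
  = (3/1073)    [1073 ≡ 1 mod 8 ⇒ (2/1073) = +1]
  = (1073/3)    [QR: 1073 ≡ 1 mod 4, sign kept]
  = (2/3)    [1073 ≡ 2 mod 3]
  = -(1/3)    [3 ≡ 3 mod 8 ⇒ (2/3) = -1]
  = -1    [(1/3) = 1]

-1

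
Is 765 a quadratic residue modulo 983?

yes

(765/983)
  = (983/765)    [QR: 765 ≡ 1 mod 4, sign kept]
  = (218/765)    [983 ≡ 218 mod 765]
  = -(109/765)    [765 ≡ 5 mod 8 ⇒ (2/765) = -1]
  = -(765/109)    [QR: 109 ≡ 1 mod 4, sign kept]
  = -(2/109)    [765 ≡ 2 mod 109]
  = (1/109)    [109 ≡ 5 mod 8 ⇒ (2/109) = -1]
  = 1    [(1/109) = 1]
The Legendre symbol is 1, so x^2 ≡ 765 (mod 983) has solution.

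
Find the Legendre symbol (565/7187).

(565/7187)
  = (7187/565)    [QR: 565 ≡ 1 mod 4, sign kept]
  = (407/565)    [7187 ≡ 407 mod 565]
  = (565/407)    [QR: 565 ≡ 1 mod 4, sign kept]
  = (158/407)    [565 ≡ 158 mod 407]
  = (79/407)    [407 ≡ 7 mod 8 ⇒ (2/407) = +1]
  = -(407/79)    [QR: both ≡ 3 mod 4, sign flips]
  = -(12/79)    [407 ≡ 12 mod 79]
  = -(3/79)    [79 ≡ 7 mod 8 ⇒ (2/79)^2 = +1]
  = (79/3)    [QR: both ≡ 3 mod 4, sign flips]
  = (1/3)    [79 ≡ 1 mod 3]
  = 1    [(1/3) = 1]

1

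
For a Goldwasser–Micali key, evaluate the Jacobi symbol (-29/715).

Pull out -1: (-29/715) = (-1/715)·(29/715). Since 715 ≡ 3 (mod 4), (-1/715) = -1. Now have -(29/715).
29 ≡ 1 (mod 4), so quadratic reciprocity gives (29/715) = (715/29). Reduce: 715 ≡ 19 (mod 29). Now have -(19/29).
29 ≡ 1 (mod 4), so quadratic reciprocity gives (19/29) = (29/19). Reduce: 29 ≡ 10 (mod 19). Now have -(10/19).
Factor out 2: 10 = 2·5. Since 19 ≡ 3 (mod 8), (2/19) = -1. Now have (5/19).
5 ≡ 1 (mod 4), so quadratic reciprocity gives (5/19) = (19/5). Reduce: 19 ≡ 4 (mod 5). Now have (4/5).
Factor out 2: 4 = 2^2. Since 5 ≡ 5 (mod 8), (2/5) = -1, and (2/5)^2 = +1. Now have (1/5).
(1/5) = 1. Collecting the sign factors: 1.

1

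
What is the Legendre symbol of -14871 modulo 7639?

Pull out -1: (-14871 / 7639) = (-1 / 7639)·(14871 / 7639). Since 7639 ≡ 3 (mod 4), (-1 / 7639) = -1. Now have -(14871 / 7639).
Reduce the numerator: 14871 ≡ 7232 (mod 7639), so (14871 / 7639) = (7232 / 7639).
Factor out 2: 7232 = 2^6·113. Since 7639 ≡ 7 (mod 8), (2 / 7639) = +1, and (2 / 7639)^6 = +1. Now have -(113 / 7639).
113 ≡ 1 (mod 4), so quadratic reciprocity gives (113 / 7639) = (7639 / 113). Reduce: 7639 ≡ 68 (mod 113). Now have -(68 / 113).
Factor out 2: 68 = 2^2·17. Since 113 ≡ 1 (mod 8), (2 / 113) = +1, and (2 / 113)^2 = +1. Now have -(17 / 113).
17 ≡ 1 (mod 4), so quadratic reciprocity gives (17 / 113) = (113 / 17). Reduce: 113 ≡ 11 (mod 17). Now have -(11 / 17).
17 ≡ 1 (mod 4), so quadratic reciprocity gives (11 / 17) = (17 / 11). Reduce: 17 ≡ 6 (mod 11). Now have -(6 / 11).
Factor out 2: 6 = 2·3. Since 11 ≡ 3 (mod 8), (2 / 11) = -1. Now have (3 / 11).
Both 3 ≡ 3 and 11 ≡ 3 (mod 4), so reciprocity gives (3 / 11) = -(11 / 3). Reduce: 11 ≡ 2 (mod 3). Now have -(2 / 3).
Factor out 2: 2 = 2. Since 3 ≡ 3 (mod 8), (2 / 3) = -1. Now have (1 / 3).
(1 / 3) = 1. Collecting the sign factors: 1.

1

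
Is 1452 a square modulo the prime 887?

yes

Reduce the numerator: 1452 ≡ 565 (mod 887), so (1452/887) = (565/887).
565 ≡ 1 (mod 4), so quadratic reciprocity gives (565/887) = (887/565). Reduce: 887 ≡ 322 (mod 565). Now have (322/565).
Factor out 2: 322 = 2·161. Since 565 ≡ 5 (mod 8), (2/565) = -1. Now have -(161/565).
161 ≡ 1 (mod 4), so quadratic reciprocity gives (161/565) = (565/161). Reduce: 565 ≡ 82 (mod 161). Now have -(82/161).
Factor out 2: 82 = 2·41. Since 161 ≡ 1 (mod 8), (2/161) = +1. Now have -(41/161).
41 ≡ 1 (mod 4), so quadratic reciprocity gives (41/161) = (161/41). Reduce: 161 ≡ 38 (mod 41). Now have -(38/41).
Factor out 2: 38 = 2·19. Since 41 ≡ 1 (mod 8), (2/41) = +1. Now have -(19/41).
41 ≡ 1 (mod 4), so quadratic reciprocity gives (19/41) = (41/19). Reduce: 41 ≡ 3 (mod 19). Now have -(3/19).
Both 3 ≡ 3 and 19 ≡ 3 (mod 4), so reciprocity gives (3/19) = -(19/3). Reduce: 19 ≡ 1 (mod 3). Now have (1/3).
(1/3) = 1. Collecting the sign factors: 1.
The Legendre symbol is 1, so x^2 ≡ 1452 (mod 887) has solution.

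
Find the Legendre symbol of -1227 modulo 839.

Reduce the numerator: -1227 ≡ 451 (mod 839), so (-1227|839) = (451|839).
Both 451 ≡ 3 and 839 ≡ 3 (mod 4), so reciprocity gives (451|839) = -(839|451). Reduce: 839 ≡ 388 (mod 451). Now have -(388|451).
Factor out 2: 388 = 2^2·97. Since 451 ≡ 3 (mod 8), (2|451) = -1, and (2|451)^2 = +1. Now have -(97|451).
97 ≡ 1 (mod 4), so quadratic reciprocity gives (97|451) = (451|97). Reduce: 451 ≡ 63 (mod 97). Now have -(63|97).
97 ≡ 1 (mod 4), so quadratic reciprocity gives (63|97) = (97|63). Reduce: 97 ≡ 34 (mod 63). Now have -(34|63).
Factor out 2: 34 = 2·17. Since 63 ≡ 7 (mod 8), (2|63) = +1. Now have -(17|63).
17 ≡ 1 (mod 4), so quadratic reciprocity gives (17|63) = (63|17). Reduce: 63 ≡ 12 (mod 17). Now have -(12|17).
Factor out 2: 12 = 2^2·3. Since 17 ≡ 1 (mod 8), (2|17) = +1, and (2|17)^2 = +1. Now have -(3|17).
17 ≡ 1 (mod 4), so quadratic reciprocity gives (3|17) = (17|3). Reduce: 17 ≡ 2 (mod 3). Now have -(2|3).
Factor out 2: 2 = 2. Since 3 ≡ 3 (mod 8), (2|3) = -1. Now have (1|3).
(1|3) = 1. Collecting the sign factors: 1.

1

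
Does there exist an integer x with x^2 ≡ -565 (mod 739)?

Pull out -1: (-565/739) = (-1/739)·(565/739). Since 739 ≡ 3 (mod 4), (-1/739) = -1. Now have -(565/739).
565 ≡ 1 (mod 4), so quadratic reciprocity gives (565/739) = (739/565). Reduce: 739 ≡ 174 (mod 565). Now have -(174/565).
Factor out 2: 174 = 2·87. Since 565 ≡ 5 (mod 8), (2/565) = -1. Now have (87/565).
565 ≡ 1 (mod 4), so quadratic reciprocity gives (87/565) = (565/87). Reduce: 565 ≡ 43 (mod 87). Now have (43/87).
Both 43 ≡ 3 and 87 ≡ 3 (mod 4), so reciprocity gives (43/87) = -(87/43). Reduce: 87 ≡ 1 (mod 43). Now have -(1/43).
(1/43) = 1. Collecting the sign factors: -1.
(-565/739) = -1, and 739 is prime, so -565 is not a quadratic residue mod 739.

no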